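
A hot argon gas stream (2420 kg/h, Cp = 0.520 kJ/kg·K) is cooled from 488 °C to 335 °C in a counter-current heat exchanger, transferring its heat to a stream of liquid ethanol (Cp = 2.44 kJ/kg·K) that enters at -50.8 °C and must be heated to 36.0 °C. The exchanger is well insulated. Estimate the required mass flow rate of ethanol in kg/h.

Heat released by hot stream: Q = 2420 × 0.520 × (488 − 335) = 192540 kJ/h
Energy balance on cold side (adiabatic exchanger): Q = ṁ_c·Cp_c·(T_c,out − T_c,in)
ṁ_c = 192540 / [2.44 × (36.0 − -50.8)] = 909.08 kg/h

ṁ_c = 909 kg/h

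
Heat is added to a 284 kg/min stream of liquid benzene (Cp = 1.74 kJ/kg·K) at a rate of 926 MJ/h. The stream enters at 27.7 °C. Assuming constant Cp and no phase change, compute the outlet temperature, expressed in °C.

Q = 926 MJ/h = 15433 kJ/min
ΔT = Q/(ṁ·Cp) = 15433/(284×1.74) = 31.231 K
T_out = 27.7 + 31.231 = 58.931 °C

T_out = 58.9 °C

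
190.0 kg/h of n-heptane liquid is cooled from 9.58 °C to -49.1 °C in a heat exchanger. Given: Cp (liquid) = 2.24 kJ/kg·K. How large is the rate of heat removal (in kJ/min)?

Q_c = 416 kJ/min

Q = ṁ·Cp·ΔT = 190.0 × 2.24 × (-49.1 − 9.58) = -24974 kJ/h
Converting: 24974 / 3600 s = 6.9373 kW
Cooling duty = 416.24 kJ/min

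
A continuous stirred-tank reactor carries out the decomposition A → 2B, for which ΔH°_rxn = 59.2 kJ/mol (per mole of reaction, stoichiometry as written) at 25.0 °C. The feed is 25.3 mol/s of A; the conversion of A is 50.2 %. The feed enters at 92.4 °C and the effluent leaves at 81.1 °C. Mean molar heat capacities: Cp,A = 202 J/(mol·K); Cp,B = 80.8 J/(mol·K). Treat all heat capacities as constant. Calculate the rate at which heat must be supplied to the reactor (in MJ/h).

Extent of reaction ξ = 0.502 × 25.3 = 12.701 mol/s
Reaction term: ξ·ΔH°_rxn = 12.701 × 59.2 = 751.88 kJ/s
Sensible, feed 92.4→25 °C: -344.45 kJ/s
Outlet flows (mol/s): A 12.599, B 25.401
Sensible, products 25→81.1 °C: 257.92 kJ/s
Q = ΔH = 665.34 kJ/s = 665.34 kW
Heat supplied = 2395.2 MJ/h

Q_in = 2400 MJ/h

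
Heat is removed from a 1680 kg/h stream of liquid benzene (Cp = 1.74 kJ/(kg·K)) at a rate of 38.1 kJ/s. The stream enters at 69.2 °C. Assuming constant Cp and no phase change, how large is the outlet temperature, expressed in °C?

T_out = 22.3 °C

Q = 38.1 kJ/s = 137160 kJ/h
ΔT = Q/(ṁ·Cp) = 137160/(1680×1.74) = 46.921 K
T_out = 69.2 − 46.921 = 22.279 °C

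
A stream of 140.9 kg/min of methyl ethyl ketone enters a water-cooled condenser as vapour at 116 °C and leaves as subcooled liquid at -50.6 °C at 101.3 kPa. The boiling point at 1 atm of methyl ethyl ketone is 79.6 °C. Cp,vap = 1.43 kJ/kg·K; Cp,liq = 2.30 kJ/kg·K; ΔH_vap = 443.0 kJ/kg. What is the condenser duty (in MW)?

Q_c = 1.87 MW

vapour 116→79.6 °C: -52.052 kJ/kg
condensation at 79.6 °C: -443 kJ/kg
liquid 79.6→-50.6 °C: -299.46 kJ/kg
Δh = -52.052 + -443 + -299.46 = -794.51 kJ/kg
Q = ṁ·Δh = 140.9 kg/min × -794.51 kJ/kg = -111950 kJ/min
|Q| = 1865.8 kW = 1.8658 MW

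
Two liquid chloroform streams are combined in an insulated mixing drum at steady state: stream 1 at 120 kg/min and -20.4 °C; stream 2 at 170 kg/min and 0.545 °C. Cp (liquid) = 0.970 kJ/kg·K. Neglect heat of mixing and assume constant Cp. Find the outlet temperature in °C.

T_out = -8.12 °C

Adiabatic, steady state ⇒ Σ ṁᵢCp,ᵢ(T_out − Tᵢ) = 0
T_out = Σ ṁᵢCp,ᵢTᵢ / Σ ṁᵢCp,ᵢ
      = -2284.7 / 281.3 = -8.1219 °C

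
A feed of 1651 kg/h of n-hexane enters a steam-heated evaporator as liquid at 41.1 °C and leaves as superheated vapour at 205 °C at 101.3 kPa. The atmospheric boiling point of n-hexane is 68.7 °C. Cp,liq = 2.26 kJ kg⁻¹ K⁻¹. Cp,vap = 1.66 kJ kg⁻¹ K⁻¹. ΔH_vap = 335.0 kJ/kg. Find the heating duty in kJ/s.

Q = 286 kJ/s

liquid 41.1→68.7 °C: 62.376 kJ/kg
vaporisation at 68.7 °C: 335 kJ/kg
vapour 68.7→205 °C: 226.26 kJ/kg
Δh = 62.376 + 335 + 226.26 = 623.63 kJ/kg
Q = ṁ·Δh = 1651 kg/h × 623.63 kJ/kg = 1.0296e+06 kJ/h
|Q| = 286.01 kW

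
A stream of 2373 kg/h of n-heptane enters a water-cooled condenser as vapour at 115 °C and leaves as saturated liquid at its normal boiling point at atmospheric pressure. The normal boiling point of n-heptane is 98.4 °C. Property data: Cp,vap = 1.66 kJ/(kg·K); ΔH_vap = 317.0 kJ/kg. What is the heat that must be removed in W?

vapour 115→98.4 °C: -27.556 kJ/kg
condensation at 98.4 °C: -317 kJ/kg
Δh = -27.556 + -317 = -344.56 kJ/kg
Q = ṁ·Δh = 2373 kg/h × -344.56 kJ/kg = -817630 kJ/h
|Q| = 227.12 kW = 227120 W

Q_c = 227000 W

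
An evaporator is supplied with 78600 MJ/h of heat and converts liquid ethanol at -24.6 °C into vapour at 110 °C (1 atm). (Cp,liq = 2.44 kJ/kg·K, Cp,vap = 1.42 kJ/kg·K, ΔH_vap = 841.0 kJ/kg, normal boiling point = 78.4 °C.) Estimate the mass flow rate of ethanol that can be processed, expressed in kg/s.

ṁ = 19.2 kg/s

Δh = 2.44×(78.4−-24.6) + 841.0 + 1.42×(110−78.4) = 1137.2 kJ/kg
Q = 78600 MJ/h = 21833 kJ/s = 21833 kJ/s
ṁ = Q/Δh = 21833 / 1137.2 = 19.199 kg/s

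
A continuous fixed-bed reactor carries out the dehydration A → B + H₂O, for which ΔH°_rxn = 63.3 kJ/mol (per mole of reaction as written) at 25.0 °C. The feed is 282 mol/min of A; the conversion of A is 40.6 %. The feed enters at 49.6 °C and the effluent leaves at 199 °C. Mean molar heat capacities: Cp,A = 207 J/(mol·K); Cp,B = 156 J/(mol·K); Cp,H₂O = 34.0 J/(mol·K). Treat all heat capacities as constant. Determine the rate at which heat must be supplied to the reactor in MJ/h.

Extent of reaction ξ = 0.406 × 282 = 114.49 mol/min
Reaction term: ξ·ΔH°_rxn = 114.49 × 63.3 = 7247.3 kJ/min
Sensible, feed 49.6→25 °C: -1436 kJ/min
Outlet flows (mol/min): A 167.51, B 114.49, H₂O 114.49
Sensible, products 25→199 °C: 9818.4 kJ/min
Q = ΔH = 15630 kJ/min = 260.5 kW
Heat supplied = 937.79 MJ/h

Q_in = 938 MJ/h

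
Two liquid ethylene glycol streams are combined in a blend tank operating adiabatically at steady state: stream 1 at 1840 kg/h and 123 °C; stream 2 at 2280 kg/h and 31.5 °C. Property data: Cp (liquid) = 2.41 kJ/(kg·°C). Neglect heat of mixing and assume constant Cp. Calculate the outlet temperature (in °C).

T_out = 72.4 °C

Energy balance with Q = 0: Σ ṁᵢCp,ᵢ(T_out − Tᵢ) = 0
T_out = Σ ṁᵢCp,ᵢTᵢ / Σ ṁᵢCp,ᵢ
      = 718520 / 9929.2 = 72.364 °C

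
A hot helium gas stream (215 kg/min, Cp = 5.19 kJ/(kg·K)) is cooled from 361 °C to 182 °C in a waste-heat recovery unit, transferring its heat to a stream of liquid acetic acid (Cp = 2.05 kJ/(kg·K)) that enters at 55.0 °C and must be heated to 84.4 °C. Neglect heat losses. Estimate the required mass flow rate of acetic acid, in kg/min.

Heat released by hot stream: Q = 215 × 5.19 × (361 − 182) = 199740 kJ/min
Energy balance on cold side (adiabatic exchanger): Q = ṁ_c·Cp_c·(T_c,out − T_c,in)
ṁ_c = 199740 / [2.05 × (84.4 − 55.0)] = 3314 kg/min

ṁ_c = 3310 kg/min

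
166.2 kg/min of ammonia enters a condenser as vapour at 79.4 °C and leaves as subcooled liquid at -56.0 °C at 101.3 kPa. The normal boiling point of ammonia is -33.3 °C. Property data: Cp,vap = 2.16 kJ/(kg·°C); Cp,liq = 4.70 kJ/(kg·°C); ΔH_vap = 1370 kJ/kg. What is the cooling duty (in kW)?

vapour 79.4→-33.3 °C: -243.43 kJ/kg
condensation at -33.3 °C: -1370 kJ/kg
liquid -33.3→-56.0 °C: -106.69 kJ/kg
Δh = -243.43 + -1370 + -106.69 = -1720.1 kJ/kg
Q = ṁ·Δh = 166.2 kg/min × -1720.1 kJ/kg = -285880 kJ/min
|Q| = 4764.7 kW

Q_c = 4760 kW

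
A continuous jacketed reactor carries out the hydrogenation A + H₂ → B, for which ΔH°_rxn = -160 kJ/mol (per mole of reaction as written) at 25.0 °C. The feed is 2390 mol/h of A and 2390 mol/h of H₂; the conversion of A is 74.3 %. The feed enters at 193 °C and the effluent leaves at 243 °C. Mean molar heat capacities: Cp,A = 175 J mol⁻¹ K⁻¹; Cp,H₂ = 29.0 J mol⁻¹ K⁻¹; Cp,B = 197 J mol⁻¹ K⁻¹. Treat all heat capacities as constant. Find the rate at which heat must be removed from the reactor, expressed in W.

Q_out = 72900 W

Extent of reaction ξ = 0.743 × 2390 = 1775.8 mol/h
Reaction term: ξ·ΔH°_rxn = 1775.8 × -160 = -284120 kJ/h
Sensible, feed 193→25 °C: -81910 kJ/h
Outlet flows (mol/h): A 614.23, H₂ 614.23, B 1775.8
Sensible, products 25→243 °C: 103580 kJ/h
Q = ΔH = -262460 kJ/h = -72.904 kW
Heat removed = 72904 W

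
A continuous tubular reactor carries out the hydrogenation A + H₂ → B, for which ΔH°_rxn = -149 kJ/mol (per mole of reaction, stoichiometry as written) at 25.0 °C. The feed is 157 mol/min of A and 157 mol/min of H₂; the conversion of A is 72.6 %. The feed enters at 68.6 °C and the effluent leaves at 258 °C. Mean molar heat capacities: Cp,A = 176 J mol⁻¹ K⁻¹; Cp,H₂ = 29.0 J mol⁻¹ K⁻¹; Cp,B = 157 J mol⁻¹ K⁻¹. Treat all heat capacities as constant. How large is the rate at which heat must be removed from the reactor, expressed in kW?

Extent of reaction ξ = 0.726 × 157 = 113.98 mol/min
Reaction term: ξ·ΔH°_rxn = 113.98 × -149 = -16983 kJ/min
Sensible, feed 68.6→25 °C: -1403.3 kJ/min
Outlet flows (mol/min): A 43.018, H₂ 43.018, B 113.98
Sensible, products 25→258 °C: 6224.3 kJ/min
Q = ΔH = -12162 kJ/min = -202.7 kW
Heat removed = 202.7 kW

Q_out = 203 kW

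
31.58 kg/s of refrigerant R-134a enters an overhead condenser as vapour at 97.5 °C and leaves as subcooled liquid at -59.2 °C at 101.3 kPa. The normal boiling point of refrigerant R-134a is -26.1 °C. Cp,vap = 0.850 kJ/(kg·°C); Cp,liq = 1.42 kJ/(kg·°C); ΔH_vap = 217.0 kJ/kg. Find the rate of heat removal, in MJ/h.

Q_c = 42000 MJ/h

vapour 97.5→-26.1 °C: -105.06 kJ/kg
condensation at -26.1 °C: -217 kJ/kg
liquid -26.1→-59.2 °C: -47.002 kJ/kg
Δh = -105.06 + -217 + -47.002 = -369.06 kJ/kg
Q = ṁ·Δh = 31.58 kg/s × -369.06 kJ/kg = -11655 kJ/s
|Q| = 11655 kW = 41958 MJ/h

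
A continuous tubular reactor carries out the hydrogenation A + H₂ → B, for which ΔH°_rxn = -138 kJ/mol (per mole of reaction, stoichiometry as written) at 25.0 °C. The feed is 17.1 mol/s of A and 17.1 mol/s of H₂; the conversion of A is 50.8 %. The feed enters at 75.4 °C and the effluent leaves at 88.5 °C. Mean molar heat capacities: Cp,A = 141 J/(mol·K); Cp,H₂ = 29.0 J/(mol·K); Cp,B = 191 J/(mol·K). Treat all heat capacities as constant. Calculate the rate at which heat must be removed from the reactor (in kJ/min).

Extent of reaction ξ = 0.508 × 17.1 = 8.6868 mol/s
Reaction term: ξ·ΔH°_rxn = 8.6868 × -138 = -1198.8 kJ/s
Sensible, feed 75.4→25 °C: -146.51 kJ/s
Outlet flows (mol/s): A 8.4132, H₂ 8.4132, B 8.6868
Sensible, products 25→88.5 °C: 196.18 kJ/s
Q = ΔH = -1149.1 kJ/s = -1149.1 kW
Heat removed = 68947 kJ/min

Q_out = 68900 kJ/min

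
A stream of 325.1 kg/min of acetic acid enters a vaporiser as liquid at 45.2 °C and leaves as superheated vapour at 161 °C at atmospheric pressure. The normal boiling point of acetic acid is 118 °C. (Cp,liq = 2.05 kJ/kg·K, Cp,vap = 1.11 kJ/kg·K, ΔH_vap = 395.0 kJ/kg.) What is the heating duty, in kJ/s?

Q = 3210 kJ/s

liquid 45.2→118 °C: 149.24 kJ/kg
vaporisation at 118 °C: 395 kJ/kg
vapour 118→161 °C: 47.73 kJ/kg
Δh = 149.24 + 395 + 47.73 = 591.97 kJ/kg
Q = ṁ·Δh = 325.1 kg/min × 591.97 kJ/kg = 192450 kJ/min
|Q| = 3207.5 kW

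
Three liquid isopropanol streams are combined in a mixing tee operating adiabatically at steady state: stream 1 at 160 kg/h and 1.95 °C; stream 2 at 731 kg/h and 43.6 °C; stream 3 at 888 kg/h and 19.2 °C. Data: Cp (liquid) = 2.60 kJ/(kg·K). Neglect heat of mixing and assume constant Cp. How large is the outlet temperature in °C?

No heat crosses the boundary, so H_out = H_in.
Σ ṁᵢCp,ᵢTᵢ = 160×2.60×1.95 + 731×2.60×43.6 + 888×2.60×19.2 = 128010
Σ ṁᵢCp,ᵢ = 160×2.60 + 731×2.60 + 888×2.60 = 4625.4
T_out = 128010 / 4625.4 = 27.675 °C

T_out = 27.7 °C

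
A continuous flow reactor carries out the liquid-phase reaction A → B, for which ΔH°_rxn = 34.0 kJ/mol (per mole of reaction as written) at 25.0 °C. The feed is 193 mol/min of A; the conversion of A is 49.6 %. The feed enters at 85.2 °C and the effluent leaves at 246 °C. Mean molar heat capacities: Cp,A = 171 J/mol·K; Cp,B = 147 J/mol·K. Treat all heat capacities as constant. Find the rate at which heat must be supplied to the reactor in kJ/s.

Q_in = 134 kJ/s

Extent of reaction ξ = 0.496 × 193 = 95.728 mol/min
Reaction term: ξ·ΔH°_rxn = 95.728 × 34.0 = 3254.8 kJ/min
Sensible, feed 85.2→25 °C: -1986.8 kJ/min
Outlet flows (mol/min): A 97.272, B 95.728
Sensible, products 25→246 °C: 6785.9 kJ/min
Q = ΔH = 8053.9 kJ/min = 134.23 kW
Heat supplied = 134.23 kJ/s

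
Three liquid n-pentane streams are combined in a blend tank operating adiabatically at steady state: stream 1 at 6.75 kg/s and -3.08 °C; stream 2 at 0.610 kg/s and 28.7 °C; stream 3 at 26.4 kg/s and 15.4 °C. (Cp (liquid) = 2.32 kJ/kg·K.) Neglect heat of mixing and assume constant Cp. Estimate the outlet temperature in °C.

Energy balance with Q = 0: Σ ṁᵢCp,ᵢ(T_out − Tᵢ) = 0
T_out = Σ ṁᵢCp,ᵢTᵢ / Σ ṁᵢCp,ᵢ
      = 935.6 / 78.323 = 11.945 °C

T_out = 11.9 °C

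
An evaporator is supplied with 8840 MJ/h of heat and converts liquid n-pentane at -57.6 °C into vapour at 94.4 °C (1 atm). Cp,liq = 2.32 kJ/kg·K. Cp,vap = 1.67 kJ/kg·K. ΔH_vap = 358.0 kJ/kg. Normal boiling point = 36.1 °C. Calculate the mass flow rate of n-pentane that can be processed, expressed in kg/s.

ṁ = 3.65 kg/s

Δh = 2.32×(36.1−-57.6) + 358.0 + 1.67×(94.4−36.1) = 672.75 kJ/kg
Q = 8840 MJ/h = 2455.6 kJ/s = 2455.6 kJ/s
ṁ = Q/Δh = 2455.6 / 672.75 = 3.6501 kg/s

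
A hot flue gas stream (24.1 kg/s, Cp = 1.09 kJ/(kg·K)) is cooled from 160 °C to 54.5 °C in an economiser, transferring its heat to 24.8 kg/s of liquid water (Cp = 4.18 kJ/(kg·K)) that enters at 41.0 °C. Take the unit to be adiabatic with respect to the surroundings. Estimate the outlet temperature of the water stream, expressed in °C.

Heat released by hot stream: Q = 24.1 × 1.09 × (160 − 54.5) = 2771.4 kJ/s
Energy balance on cold side (adiabatic exchanger): Q = ṁ_c·Cp_c·(T_c,out − T_c,in)
T_c,out = 41.0 + 2771.4/(24.8 × 4.18) = 67.734 °C

T_c,out = 67.7 °C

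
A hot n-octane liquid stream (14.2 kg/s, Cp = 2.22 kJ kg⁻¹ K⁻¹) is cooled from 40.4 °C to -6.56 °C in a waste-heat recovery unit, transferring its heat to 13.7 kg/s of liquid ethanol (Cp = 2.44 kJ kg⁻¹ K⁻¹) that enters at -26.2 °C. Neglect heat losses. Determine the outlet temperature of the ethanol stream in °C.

Heat released by hot stream: Q = 14.2 × 2.22 × (40.4 − -6.56) = 1480.4 kJ/s
Energy balance on cold side (adiabatic exchanger): Q = ṁ_c·Cp_c·(T_c,out − T_c,in)
T_c,out = -26.2 + 1480.4/(13.7 × 2.44) = 18.085 °C

T_c,out = 18.1 °C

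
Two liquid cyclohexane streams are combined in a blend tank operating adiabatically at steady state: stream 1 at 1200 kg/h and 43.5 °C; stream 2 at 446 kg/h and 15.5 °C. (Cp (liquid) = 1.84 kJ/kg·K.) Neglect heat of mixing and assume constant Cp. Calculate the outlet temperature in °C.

T_out = 35.9 °C

Adiabatic, steady state ⇒ Σ ṁᵢCp,ᵢ(T_out − Tᵢ) = 0
T_out = Σ ṁᵢCp,ᵢTᵢ / Σ ṁᵢCp,ᵢ
      = 108770 / 3028.6 = 35.913 °C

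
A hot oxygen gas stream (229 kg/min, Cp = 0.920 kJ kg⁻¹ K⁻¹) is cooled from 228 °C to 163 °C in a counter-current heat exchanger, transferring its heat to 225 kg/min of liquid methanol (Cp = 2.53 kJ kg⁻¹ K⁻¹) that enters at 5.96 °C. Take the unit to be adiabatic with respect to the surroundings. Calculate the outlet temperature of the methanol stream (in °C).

T_c,out = 30.0 °C

Heat released by hot stream: Q = 229 × 0.920 × (228 − 163) = 13694 kJ/min
Energy balance on cold side (adiabatic exchanger): Q = ṁ_c·Cp_c·(T_c,out − T_c,in)
T_c,out = 5.96 + 13694/(225 × 2.53) = 30.017 °C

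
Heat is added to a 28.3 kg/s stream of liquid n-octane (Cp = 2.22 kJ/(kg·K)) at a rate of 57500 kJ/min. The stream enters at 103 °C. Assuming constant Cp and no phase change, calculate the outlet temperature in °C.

Q = 57500 kJ/min = 958.33 kJ/s
ΔT = Q/(ṁ·Cp) = 958.33/(28.3×2.22) = 15.254 K
T_out = 103 + 15.254 = 118.25 °C

T_out = 118 °C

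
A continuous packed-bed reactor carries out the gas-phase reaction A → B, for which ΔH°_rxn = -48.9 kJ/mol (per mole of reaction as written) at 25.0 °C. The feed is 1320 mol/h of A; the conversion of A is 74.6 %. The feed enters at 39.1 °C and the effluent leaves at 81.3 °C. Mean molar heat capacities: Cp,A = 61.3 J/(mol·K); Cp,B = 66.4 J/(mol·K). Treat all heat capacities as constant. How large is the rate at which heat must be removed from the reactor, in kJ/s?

Extent of reaction ξ = 0.746 × 1320 = 984.72 mol/h
Reaction term: ξ·ΔH°_rxn = 984.72 × -48.9 = -48153 kJ/h
Sensible, feed 39.1→25 °C: -1140.9 kJ/h
Outlet flows (mol/h): A 335.28, B 984.72
Sensible, products 25→81.3 °C: 4838.3 kJ/h
Q = ΔH = -44455 kJ/h = -12.349 kW
Heat removed = 12.349 kJ/s

Q_out = 12.3 kJ/s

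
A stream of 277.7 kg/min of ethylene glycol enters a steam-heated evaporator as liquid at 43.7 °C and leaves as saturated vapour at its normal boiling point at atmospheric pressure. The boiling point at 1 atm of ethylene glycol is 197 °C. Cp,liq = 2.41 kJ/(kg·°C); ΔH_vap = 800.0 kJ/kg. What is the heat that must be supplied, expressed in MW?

liquid 43.7→197 °C: 369.45 kJ/kg
vaporisation at 197 °C: 800 kJ/kg
Δh = 369.45 + 800 = 1169.5 kJ/kg
Q = ṁ·Δh = 277.7 kg/min × 1169.5 kJ/kg = 324760 kJ/min
|Q| = 5412.6 kW = 5.4126 MW

Q = 5.41 MW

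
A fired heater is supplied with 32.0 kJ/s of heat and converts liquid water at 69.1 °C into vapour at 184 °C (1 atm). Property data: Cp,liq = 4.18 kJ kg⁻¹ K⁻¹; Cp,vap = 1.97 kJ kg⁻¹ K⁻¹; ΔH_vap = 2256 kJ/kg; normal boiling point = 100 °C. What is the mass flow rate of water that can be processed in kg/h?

Δh = 4.18×(100−69.1) + 2256 + 1.97×(184−100) = 2550.6 kJ/kg
Q = 32.0 kJ/s = 32 kJ/s = 115200 kJ/h
ṁ = Q/Δh = 115200 / 2550.6 = 45.165 kg/h

ṁ = 45.2 kg/h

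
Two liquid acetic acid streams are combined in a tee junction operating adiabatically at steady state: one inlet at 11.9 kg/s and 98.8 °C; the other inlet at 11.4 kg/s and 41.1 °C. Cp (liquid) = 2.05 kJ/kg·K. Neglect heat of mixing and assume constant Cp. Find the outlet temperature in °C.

T_out = 70.6 °C

No heat crosses the boundary, so H_out = H_in.
T_out = Σ ṁᵢCp,ᵢTᵢ / Σ ṁᵢCp,ᵢ
      = 3370.7 / 47.765 = 70.569 °C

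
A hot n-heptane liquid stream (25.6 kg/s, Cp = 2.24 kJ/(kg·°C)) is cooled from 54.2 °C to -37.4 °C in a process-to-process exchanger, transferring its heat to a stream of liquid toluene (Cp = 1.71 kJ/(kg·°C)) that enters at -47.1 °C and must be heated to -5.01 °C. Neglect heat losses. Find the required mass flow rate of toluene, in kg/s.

ṁ_c = 73.0 kg/s

Heat released by hot stream: Q = 25.6 × 2.24 × (54.2 − -37.4) = 5252.7 kJ/s
Energy balance on cold side (adiabatic exchanger): Q = ṁ_c·Cp_c·(T_c,out − T_c,in)
ṁ_c = 5252.7 / [1.71 × (-5.01 − -47.1)] = 72.981 kg/s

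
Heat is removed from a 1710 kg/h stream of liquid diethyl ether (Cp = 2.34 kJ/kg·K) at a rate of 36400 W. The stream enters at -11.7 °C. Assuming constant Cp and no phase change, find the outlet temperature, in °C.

T_out = -44.4 °C

Q = 36400 W = 131040 kJ/h
ΔT = Q/(ṁ·Cp) = 131040/(1710×2.34) = 32.749 K
T_out = -11.7 − 32.749 = -44.449 °C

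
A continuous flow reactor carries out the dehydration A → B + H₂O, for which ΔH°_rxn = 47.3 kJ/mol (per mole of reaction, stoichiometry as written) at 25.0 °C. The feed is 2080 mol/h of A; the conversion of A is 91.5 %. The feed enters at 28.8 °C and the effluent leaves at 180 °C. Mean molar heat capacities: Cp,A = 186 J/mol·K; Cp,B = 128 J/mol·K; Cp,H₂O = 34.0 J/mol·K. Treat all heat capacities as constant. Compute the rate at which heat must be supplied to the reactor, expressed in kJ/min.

Extent of reaction ξ = 0.915 × 2080 = 1903.2 mol/h
Reaction term: ξ·ΔH°_rxn = 1903.2 × 47.3 = 90021 kJ/h
Sensible, feed 28.8→25 °C: -1470.1 kJ/h
Outlet flows (mol/h): A 176.8, B 1903.2, H₂O 1903.2
Sensible, products 25→180 °C: 52886 kJ/h
Q = ΔH = 141440 kJ/h = 39.288 kW
Heat supplied = 2357.3 kJ/min

Q_in = 2360 kJ/min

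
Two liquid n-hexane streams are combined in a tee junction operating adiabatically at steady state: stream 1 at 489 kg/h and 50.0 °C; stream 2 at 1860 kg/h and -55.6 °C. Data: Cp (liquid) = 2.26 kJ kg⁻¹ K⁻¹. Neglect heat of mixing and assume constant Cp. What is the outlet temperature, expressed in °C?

T_out = -33.6 °C

Energy balance with Q = 0: Σ ṁᵢCp,ᵢ(T_out − Tᵢ) = 0
Σ ṁᵢCp,ᵢTᵢ = 489×2.26×50.0 + 1860×2.26×-55.6 = -178460
Σ ṁᵢCp,ᵢ = 489×2.26 + 1860×2.26 = 5308.7
T_out = -178460 / 5308.7 = -33.617 °C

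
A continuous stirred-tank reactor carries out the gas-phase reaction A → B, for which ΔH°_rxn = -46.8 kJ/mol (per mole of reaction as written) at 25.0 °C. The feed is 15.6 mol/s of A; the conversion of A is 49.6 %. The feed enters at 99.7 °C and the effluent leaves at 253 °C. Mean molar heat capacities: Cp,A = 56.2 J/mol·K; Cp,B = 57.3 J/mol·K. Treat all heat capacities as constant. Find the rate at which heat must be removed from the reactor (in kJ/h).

Extent of reaction ξ = 0.496 × 15.6 = 7.7376 mol/s
Reaction term: ξ·ΔH°_rxn = 7.7376 × -46.8 = -362.12 kJ/s
Sensible, feed 99.7→25 °C: -65.491 kJ/s
Outlet flows (mol/s): A 7.8624, B 7.7376
Sensible, products 25→253 °C: 201.83 kJ/s
Q = ΔH = -225.78 kJ/s = -225.78 kW
Heat removed = 812800 kJ/h

Q_out = 813000 kJ/h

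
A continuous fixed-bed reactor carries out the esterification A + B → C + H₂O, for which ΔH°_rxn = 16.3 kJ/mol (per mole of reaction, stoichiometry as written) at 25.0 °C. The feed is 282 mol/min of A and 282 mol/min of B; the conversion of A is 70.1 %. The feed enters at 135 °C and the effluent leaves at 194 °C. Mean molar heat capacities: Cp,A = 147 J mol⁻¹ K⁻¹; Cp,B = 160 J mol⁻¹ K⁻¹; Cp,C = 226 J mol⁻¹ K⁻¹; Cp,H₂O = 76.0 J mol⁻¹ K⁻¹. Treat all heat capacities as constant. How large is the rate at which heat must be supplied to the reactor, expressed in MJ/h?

Q_in = 490 MJ/h

Extent of reaction ξ = 0.701 × 282 = 197.68 mol/min
Reaction term: ξ·ΔH°_rxn = 197.68 × 16.3 = 3222.2 kJ/min
Sensible, feed 135→25 °C: -9523.1 kJ/min
Outlet flows (mol/min): A 84.318, B 84.318, C 197.68, H₂O 197.68
Sensible, products 25→194 °C: 14464 kJ/min
Q = ΔH = 8163 kJ/min = 136.05 kW
Heat supplied = 489.78 MJ/h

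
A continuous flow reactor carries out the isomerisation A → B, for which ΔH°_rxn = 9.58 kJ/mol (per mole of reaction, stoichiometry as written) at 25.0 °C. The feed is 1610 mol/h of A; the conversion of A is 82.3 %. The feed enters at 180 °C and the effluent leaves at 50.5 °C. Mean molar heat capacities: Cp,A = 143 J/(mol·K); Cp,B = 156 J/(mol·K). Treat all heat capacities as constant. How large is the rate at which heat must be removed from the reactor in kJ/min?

Q_out = 278 kJ/min

Extent of reaction ξ = 0.823 × 1610 = 1325 mol/h
Reaction term: ξ·ΔH°_rxn = 1325 × 9.58 = 12694 kJ/h
Sensible, feed 180→25 °C: -35686 kJ/h
Outlet flows (mol/h): A 284.97, B 1325
Sensible, products 25→50.5 °C: 6310.1 kJ/h
Q = ΔH = -16682 kJ/h = -4.6338 kW
Heat removed = 278.03 kJ/min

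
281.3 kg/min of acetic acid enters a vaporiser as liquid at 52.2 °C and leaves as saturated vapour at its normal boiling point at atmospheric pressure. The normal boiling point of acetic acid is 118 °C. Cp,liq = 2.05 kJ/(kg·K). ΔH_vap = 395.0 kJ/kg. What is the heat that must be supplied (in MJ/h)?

Q = 8940 MJ/h

liquid 52.2→118 °C: 134.89 kJ/kg
vaporisation at 118 °C: 395 kJ/kg
Δh = 134.89 + 395 = 529.89 kJ/kg
Q = ṁ·Δh = 281.3 kg/min × 529.89 kJ/kg = 149060 kJ/min
|Q| = 2484.3 kW = 8943.5 MJ/h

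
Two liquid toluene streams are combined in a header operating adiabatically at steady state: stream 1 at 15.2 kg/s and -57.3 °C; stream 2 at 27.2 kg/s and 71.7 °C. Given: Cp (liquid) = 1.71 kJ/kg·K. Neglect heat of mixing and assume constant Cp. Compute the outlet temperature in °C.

T_out = 25.5 °C

Energy balance with Q = 0: Σ ṁᵢCp,ᵢ(T_out − Tᵢ) = 0
T_out = Σ ṁᵢCp,ᵢTᵢ / Σ ṁᵢCp,ᵢ
      = 1845.6 / 72.504 = 25.455 °C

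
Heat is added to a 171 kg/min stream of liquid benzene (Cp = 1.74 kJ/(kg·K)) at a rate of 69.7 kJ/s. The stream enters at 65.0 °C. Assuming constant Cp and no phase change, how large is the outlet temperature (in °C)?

T_out = 79.1 °C

Q = 69.7 kJ/s = 4182 kJ/min
ΔT = Q/(ṁ·Cp) = 4182/(171×1.74) = 14.055 K
T_out = 65.0 + 14.055 = 79.055 °C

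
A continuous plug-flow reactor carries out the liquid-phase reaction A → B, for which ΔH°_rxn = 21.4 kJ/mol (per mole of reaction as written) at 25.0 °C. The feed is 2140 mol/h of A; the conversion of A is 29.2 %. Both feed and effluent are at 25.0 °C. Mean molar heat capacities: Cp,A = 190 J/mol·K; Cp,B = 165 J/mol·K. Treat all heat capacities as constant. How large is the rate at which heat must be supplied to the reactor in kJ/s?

Q_in = 3.71 kJ/s

Extent of reaction ξ = 0.292 × 2140 = 624.88 mol/h
Reaction term: ξ·ΔH°_rxn = 624.88 × 21.4 = 13372 kJ/h
Q = ΔH = 13372 kJ/h = 3.7146 kW
Heat supplied = 3.7146 kJ/s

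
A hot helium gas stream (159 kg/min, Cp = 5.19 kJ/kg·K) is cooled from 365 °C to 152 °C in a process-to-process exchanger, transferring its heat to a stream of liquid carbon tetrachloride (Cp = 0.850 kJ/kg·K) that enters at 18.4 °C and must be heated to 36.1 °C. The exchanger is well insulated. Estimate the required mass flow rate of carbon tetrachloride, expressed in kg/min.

ṁ_c = 11700 kg/min

Heat released by hot stream: Q = 159 × 5.19 × (365 − 152) = 175770 kJ/min
Energy balance on cold side (adiabatic exchanger): Q = ṁ_c·Cp_c·(T_c,out − T_c,in)
ṁ_c = 175770 / [0.850 × (36.1 − 18.4)] = 11683 kg/min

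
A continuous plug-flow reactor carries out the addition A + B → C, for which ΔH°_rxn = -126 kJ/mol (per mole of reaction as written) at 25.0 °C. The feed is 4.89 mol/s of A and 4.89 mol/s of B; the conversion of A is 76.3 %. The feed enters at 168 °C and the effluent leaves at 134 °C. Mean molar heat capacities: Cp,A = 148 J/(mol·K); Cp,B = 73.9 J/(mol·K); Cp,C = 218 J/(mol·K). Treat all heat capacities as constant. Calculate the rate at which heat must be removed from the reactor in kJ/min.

Q_out = 30500 kJ/min

Extent of reaction ξ = 0.763 × 4.89 = 3.7311 mol/s
Reaction term: ξ·ΔH°_rxn = 3.7311 × -126 = -470.11 kJ/s
Sensible, feed 168→25 °C: -155.17 kJ/s
Outlet flows (mol/s): A 1.1589, B 1.1589, C 3.7311
Sensible, products 25→134 °C: 116.69 kJ/s
Q = ΔH = -508.59 kJ/s = -508.59 kW
Heat removed = 30516 kJ/min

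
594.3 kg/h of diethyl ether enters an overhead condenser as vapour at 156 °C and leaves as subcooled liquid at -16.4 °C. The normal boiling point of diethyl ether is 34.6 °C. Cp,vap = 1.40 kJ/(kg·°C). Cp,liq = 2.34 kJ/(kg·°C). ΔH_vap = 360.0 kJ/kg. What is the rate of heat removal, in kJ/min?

vapour 156→34.6 °C: -169.96 kJ/kg
condensation at 34.6 °C: -360 kJ/kg
liquid 34.6→-16.4 °C: -119.34 kJ/kg
Δh = -169.96 + -360 + -119.34 = -649.3 kJ/kg
Q = ṁ·Δh = 594.3 kg/h × -649.3 kJ/kg = -385880 kJ/h
|Q| = 107.19 kW = 6431.3 kJ/min

Q_c = 6430 kJ/min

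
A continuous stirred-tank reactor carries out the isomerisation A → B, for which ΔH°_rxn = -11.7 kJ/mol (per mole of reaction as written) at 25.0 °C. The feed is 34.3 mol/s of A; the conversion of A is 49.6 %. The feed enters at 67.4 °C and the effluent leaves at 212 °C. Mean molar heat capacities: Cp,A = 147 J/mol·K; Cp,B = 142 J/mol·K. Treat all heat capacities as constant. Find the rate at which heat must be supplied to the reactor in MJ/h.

Extent of reaction ξ = 0.496 × 34.3 = 17.013 mol/s
Reaction term: ξ·ΔH°_rxn = 17.013 × -11.7 = -199.05 kJ/s
Sensible, feed 67.4→25 °C: -213.79 kJ/s
Outlet flows (mol/s): A 17.287, B 17.013
Sensible, products 25→212 °C: 926.97 kJ/s
Q = ΔH = 514.13 kJ/s = 514.13 kW
Heat supplied = 1850.9 MJ/h

Q_in = 1850 MJ/h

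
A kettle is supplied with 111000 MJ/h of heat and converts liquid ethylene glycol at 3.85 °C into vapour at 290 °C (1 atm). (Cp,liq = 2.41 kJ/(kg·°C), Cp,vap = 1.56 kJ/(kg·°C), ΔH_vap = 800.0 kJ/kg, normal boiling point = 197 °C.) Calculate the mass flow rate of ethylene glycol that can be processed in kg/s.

ṁ = 21.9 kg/s

Δh = 2.41×(197−3.85) + 800.0 + 1.56×(290−197) = 1410.6 kJ/kg
Q = 111000 MJ/h = 30833 kJ/s = 30833 kJ/s
ṁ = Q/Δh = 30833 / 1410.6 = 21.859 kg/s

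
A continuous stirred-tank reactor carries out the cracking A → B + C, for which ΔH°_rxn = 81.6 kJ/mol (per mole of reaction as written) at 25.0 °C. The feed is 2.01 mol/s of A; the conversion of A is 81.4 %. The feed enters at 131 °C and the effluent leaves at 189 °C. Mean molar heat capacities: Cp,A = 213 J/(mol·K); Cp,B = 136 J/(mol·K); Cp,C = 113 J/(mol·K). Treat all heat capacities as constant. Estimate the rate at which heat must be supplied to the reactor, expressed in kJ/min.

Extent of reaction ξ = 0.814 × 2.01 = 1.6361 mol/s
Reaction term: ξ·ΔH°_rxn = 1.6361 × 81.6 = 133.51 kJ/s
Sensible, feed 131→25 °C: -45.382 kJ/s
Outlet flows (mol/s): A 0.37386, B 1.6361, C 1.6361
Sensible, products 25→189 °C: 79.873 kJ/s
Q = ΔH = 168 kJ/s = 168 kW
Heat supplied = 10080 kJ/min

Q_in = 10100 kJ/min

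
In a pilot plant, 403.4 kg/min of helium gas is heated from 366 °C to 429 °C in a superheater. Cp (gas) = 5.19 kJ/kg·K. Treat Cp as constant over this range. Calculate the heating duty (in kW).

Q = 2200 kW

Q = ṁ·Cp·ΔT = 403.4 × 5.19 × (429 − 366) = 131900 kJ/min
Converting: 131900 / 60 s = 2198.3 kW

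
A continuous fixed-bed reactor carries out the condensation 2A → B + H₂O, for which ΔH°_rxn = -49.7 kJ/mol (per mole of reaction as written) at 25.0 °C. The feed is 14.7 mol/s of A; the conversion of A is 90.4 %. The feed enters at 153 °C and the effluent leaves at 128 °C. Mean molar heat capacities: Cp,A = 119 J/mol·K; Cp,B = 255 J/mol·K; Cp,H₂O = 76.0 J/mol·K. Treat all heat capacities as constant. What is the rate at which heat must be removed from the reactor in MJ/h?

Extent of reaction ξ = 0.904 × 14.7 / 2 = 6.6444 mol/s
Reaction term: ξ·ΔH°_rxn = 6.6444 × -49.7 = -330.23 kJ/s
Sensible, feed 153→25 °C: -223.91 kJ/s
Outlet flows (mol/s): A 1.4112, B 6.6444, H₂O 6.6444
Sensible, products 25→128 °C: 243.82 kJ/s
Q = ΔH = -310.31 kJ/s = -310.31 kW
Heat removed = 1117.1 MJ/h

Q_out = 1120 MJ/h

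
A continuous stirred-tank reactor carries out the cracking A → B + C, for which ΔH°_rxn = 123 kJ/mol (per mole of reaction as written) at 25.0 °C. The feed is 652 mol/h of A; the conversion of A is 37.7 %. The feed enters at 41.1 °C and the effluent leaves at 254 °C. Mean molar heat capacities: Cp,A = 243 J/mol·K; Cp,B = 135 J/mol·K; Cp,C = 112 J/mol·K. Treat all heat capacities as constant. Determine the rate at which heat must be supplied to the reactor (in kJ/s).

Extent of reaction ξ = 0.377 × 652 = 245.8 mol/h
Reaction term: ξ·ΔH°_rxn = 245.8 × 123 = 30234 kJ/h
Sensible, feed 41.1→25 °C: -2550.8 kJ/h
Outlet flows (mol/h): A 406.2, B 245.8, C 245.8
Sensible, products 25→254 °C: 36507 kJ/h
Q = ΔH = 64190 kJ/h = 17.831 kW
Heat supplied = 17.831 kJ/s

Q_in = 17.8 kJ/s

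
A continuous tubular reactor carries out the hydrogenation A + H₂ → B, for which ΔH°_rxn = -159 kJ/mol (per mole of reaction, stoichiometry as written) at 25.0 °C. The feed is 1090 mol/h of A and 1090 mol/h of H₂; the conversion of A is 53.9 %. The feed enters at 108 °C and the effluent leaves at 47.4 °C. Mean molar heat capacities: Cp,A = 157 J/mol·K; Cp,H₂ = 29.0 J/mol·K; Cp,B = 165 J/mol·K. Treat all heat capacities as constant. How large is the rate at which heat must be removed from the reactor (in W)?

Q_out = 29400 W

Extent of reaction ξ = 0.539 × 1090 = 587.51 mol/h
Reaction term: ξ·ΔH°_rxn = 587.51 × -159 = -93414 kJ/h
Sensible, feed 108→25 °C: -16827 kJ/h
Outlet flows (mol/h): A 502.49, H₂ 502.49, B 587.51
Sensible, products 25→47.4 °C: 4265 kJ/h
Q = ΔH = -105980 kJ/h = -29.438 kW
Heat removed = 29438 W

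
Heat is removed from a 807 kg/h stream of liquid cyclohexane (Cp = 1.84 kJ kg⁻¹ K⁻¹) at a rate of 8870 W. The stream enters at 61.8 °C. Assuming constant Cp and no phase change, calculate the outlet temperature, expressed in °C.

T_out = 40.3 °C

Q = 8870 W = 31932 kJ/h
ΔT = Q/(ṁ·Cp) = 31932/(807×1.84) = 21.505 K
T_out = 61.8 − 21.505 = 40.295 °C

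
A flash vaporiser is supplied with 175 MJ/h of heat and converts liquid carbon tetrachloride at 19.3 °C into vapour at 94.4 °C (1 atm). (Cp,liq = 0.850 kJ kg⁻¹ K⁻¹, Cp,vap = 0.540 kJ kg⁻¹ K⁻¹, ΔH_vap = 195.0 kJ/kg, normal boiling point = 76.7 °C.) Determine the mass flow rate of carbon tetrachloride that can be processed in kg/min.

ṁ = 11.5 kg/min

Δh = 0.850×(76.7−19.3) + 195.0 + 0.540×(94.4−76.7) = 253.35 kJ/kg
Q = 175 MJ/h = 48.611 kJ/s = 2916.7 kJ/min
ṁ = Q/Δh = 2916.7 / 253.35 = 11.512 kg/min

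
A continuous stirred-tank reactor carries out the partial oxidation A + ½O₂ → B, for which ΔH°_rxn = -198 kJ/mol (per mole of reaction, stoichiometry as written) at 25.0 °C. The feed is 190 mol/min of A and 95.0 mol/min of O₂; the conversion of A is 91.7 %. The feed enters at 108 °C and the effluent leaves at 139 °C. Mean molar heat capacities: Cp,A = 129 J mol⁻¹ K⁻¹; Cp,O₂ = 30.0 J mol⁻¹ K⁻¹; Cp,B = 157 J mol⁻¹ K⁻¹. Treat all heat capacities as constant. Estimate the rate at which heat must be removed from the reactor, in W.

Q_out = 557000 W

Extent of reaction ξ = 0.917 × 190 = 174.23 mol/min
Reaction term: ξ·ΔH°_rxn = 174.23 × -198 = -34498 kJ/min
Sensible, feed 108→25 °C: -2270.9 kJ/min
Outlet flows (mol/min): A 15.77, O₂ 7.885, B 174.23
Sensible, products 25→139 °C: 3377.2 kJ/min
Q = ΔH = -33391 kJ/min = -556.52 kW
Heat removed = 556520 W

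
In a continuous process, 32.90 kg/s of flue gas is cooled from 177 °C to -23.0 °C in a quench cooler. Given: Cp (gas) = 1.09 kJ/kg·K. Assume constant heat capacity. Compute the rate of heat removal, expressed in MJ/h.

Q = ṁ·Cp·ΔT = 32.90 × 1.09 × (-23.0 − 177) = -7172.2 kJ/s
Cooling duty = 25820 MJ/h

Q_c = 25800 MJ/h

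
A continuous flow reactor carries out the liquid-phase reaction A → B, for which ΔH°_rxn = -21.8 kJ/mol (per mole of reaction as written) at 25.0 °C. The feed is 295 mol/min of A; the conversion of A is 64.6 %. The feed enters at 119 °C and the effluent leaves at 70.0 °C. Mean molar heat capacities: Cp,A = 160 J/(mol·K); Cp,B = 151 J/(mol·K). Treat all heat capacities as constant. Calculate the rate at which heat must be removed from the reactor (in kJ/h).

Extent of reaction ξ = 0.646 × 295 = 190.57 mol/min
Reaction term: ξ·ΔH°_rxn = 190.57 × -21.8 = -4154.4 kJ/min
Sensible, feed 119→25 °C: -4436.8 kJ/min
Outlet flows (mol/min): A 104.43, B 190.57
Sensible, products 25→70.0 °C: 2046.8 kJ/min
Q = ΔH = -6544.4 kJ/min = -109.07 kW
Heat removed = 392660 kJ/h

Q_out = 393000 kJ/h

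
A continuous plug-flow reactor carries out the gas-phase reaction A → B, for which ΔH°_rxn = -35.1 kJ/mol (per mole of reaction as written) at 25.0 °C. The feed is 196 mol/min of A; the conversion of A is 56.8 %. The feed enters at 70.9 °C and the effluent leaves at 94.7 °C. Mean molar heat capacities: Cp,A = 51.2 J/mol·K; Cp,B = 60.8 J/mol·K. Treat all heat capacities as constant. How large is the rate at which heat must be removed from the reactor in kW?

Q_out = 59.9 kW

Extent of reaction ξ = 0.568 × 196 = 111.33 mol/min
Reaction term: ξ·ΔH°_rxn = 111.33 × -35.1 = -3907.6 kJ/min
Sensible, feed 70.9→25 °C: -460.62 kJ/min
Outlet flows (mol/min): A 84.672, B 111.33
Sensible, products 25→94.7 °C: 773.95 kJ/min
Q = ΔH = -3594.3 kJ/min = -59.905 kW
Heat removed = 59.905 kW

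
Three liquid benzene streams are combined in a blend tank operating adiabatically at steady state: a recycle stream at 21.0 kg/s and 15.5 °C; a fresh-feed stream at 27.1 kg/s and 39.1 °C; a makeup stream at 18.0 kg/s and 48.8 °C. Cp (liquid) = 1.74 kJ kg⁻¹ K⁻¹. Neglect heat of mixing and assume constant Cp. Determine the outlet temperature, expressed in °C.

T_out = 34.2 °C

No heat crosses the boundary, so H_out = H_in.
T_out = Σ ṁᵢCp,ᵢTᵢ / Σ ṁᵢCp,ᵢ
      = 3938.5 / 115.01 = 34.244 °C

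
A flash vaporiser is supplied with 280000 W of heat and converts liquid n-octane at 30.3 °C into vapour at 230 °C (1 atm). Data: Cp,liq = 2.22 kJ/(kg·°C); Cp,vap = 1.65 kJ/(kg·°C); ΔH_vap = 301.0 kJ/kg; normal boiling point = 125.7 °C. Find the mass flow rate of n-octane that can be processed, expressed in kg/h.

Δh = 2.22×(125.7−30.3) + 301.0 + 1.65×(230−125.7) = 684.88 kJ/kg
Q = 280000 W = 280 kJ/s = 1.008e+06 kJ/h
ṁ = Q/Δh = 1.008e+06 / 684.88 = 1471.8 kg/h

ṁ = 1470 kg/h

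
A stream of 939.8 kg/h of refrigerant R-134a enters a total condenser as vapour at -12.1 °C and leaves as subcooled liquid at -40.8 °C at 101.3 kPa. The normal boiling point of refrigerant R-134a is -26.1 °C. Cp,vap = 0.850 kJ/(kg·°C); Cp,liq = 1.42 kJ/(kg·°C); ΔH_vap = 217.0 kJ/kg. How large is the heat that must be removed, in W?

Q_c = 65200 W

vapour -12.1→-26.1 °C: -11.9 kJ/kg
condensation at -26.1 °C: -217 kJ/kg
liquid -26.1→-40.8 °C: -20.874 kJ/kg
Δh = -11.9 + -217 + -20.874 = -249.77 kJ/kg
Q = ṁ·Δh = 939.8 kg/h × -249.77 kJ/kg = -234740 kJ/h
|Q| = 65.205 kW = 65205 W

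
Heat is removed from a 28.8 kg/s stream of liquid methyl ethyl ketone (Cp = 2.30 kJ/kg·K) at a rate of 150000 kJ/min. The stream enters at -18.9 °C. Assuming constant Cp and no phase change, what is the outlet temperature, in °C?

T_out = -56.6 °C

Q = 150000 kJ/min = 2500 kJ/s
ΔT = Q/(ṁ·Cp) = 2500/(28.8×2.30) = 37.742 K
T_out = -18.9 − 37.742 = -56.642 °C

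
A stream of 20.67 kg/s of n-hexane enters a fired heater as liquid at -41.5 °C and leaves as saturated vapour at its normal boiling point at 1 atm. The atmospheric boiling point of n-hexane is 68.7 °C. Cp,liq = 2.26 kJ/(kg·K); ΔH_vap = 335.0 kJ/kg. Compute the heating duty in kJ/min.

liquid -41.5→68.7 °C: 249.05 kJ/kg
vaporisation at 68.7 °C: 335 kJ/kg
Δh = 249.05 + 335 = 584.05 kJ/kg
Q = ṁ·Δh = 20.67 kg/s × 584.05 kJ/kg = 12072 kJ/s
|Q| = 12072 kW = 724340 kJ/min

Q = 724000 kJ/min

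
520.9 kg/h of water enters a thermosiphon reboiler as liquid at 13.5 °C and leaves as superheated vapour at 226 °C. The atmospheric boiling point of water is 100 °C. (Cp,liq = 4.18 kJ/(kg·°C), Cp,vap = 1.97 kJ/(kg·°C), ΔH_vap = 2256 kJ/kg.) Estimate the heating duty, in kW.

Q = 415 kW

liquid 13.5→100 °C: 361.57 kJ/kg
vaporisation at 100 °C: 2256 kJ/kg
vapour 100→226 °C: 248.22 kJ/kg
Δh = 361.57 + 2256 + 248.22 = 2865.8 kJ/kg
Q = ṁ·Δh = 520.9 kg/h × 2865.8 kJ/kg = 1.4928e+06 kJ/h
|Q| = 414.66 kW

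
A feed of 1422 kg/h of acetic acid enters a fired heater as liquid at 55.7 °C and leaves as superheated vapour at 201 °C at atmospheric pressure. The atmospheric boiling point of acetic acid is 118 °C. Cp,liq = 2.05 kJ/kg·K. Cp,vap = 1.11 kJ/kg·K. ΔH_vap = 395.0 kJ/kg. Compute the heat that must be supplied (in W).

liquid 55.7→118 °C: 127.71 kJ/kg
vaporisation at 118 °C: 395 kJ/kg
vapour 118→201 °C: 92.13 kJ/kg
Δh = 127.71 + 395 + 92.13 = 614.85 kJ/kg
Q = ṁ·Δh = 1422 kg/h × 614.85 kJ/kg = 874310 kJ/h
|Q| = 242.86 kW = 242860 W

Q = 243000 W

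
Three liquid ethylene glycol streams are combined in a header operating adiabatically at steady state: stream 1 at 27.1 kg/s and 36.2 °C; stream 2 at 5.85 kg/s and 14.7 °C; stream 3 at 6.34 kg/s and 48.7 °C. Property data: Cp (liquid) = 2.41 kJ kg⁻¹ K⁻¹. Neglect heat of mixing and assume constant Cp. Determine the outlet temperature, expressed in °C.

T_out = 35.0 °C

Adiabatic, steady state ⇒ Σ ṁᵢCp,ᵢ(T_out − Tᵢ) = 0
T_out = Σ ṁᵢCp,ᵢTᵢ / Σ ṁᵢCp,ᵢ
      = 3315.6 / 94.689 = 35.016 °C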